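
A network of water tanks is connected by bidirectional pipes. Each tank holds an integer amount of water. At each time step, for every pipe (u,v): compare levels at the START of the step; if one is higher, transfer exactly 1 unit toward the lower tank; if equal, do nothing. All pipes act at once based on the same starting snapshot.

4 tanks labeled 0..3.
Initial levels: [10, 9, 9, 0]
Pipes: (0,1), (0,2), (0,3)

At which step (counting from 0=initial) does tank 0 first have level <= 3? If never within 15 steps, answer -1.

Answer: -1

Derivation:
Step 1: flows [0->1,0->2,0->3] -> levels [7 10 10 1]
Step 2: flows [1->0,2->0,0->3] -> levels [8 9 9 2]
Step 3: flows [1->0,2->0,0->3] -> levels [9 8 8 3]
Step 4: flows [0->1,0->2,0->3] -> levels [6 9 9 4]
Step 5: flows [1->0,2->0,0->3] -> levels [7 8 8 5]
Step 6: flows [1->0,2->0,0->3] -> levels [8 7 7 6]
Step 7: flows [0->1,0->2,0->3] -> levels [5 8 8 7]
Step 8: flows [1->0,2->0,3->0] -> levels [8 7 7 6]
  -> period-2 cycle (repeats step 6); tank 0 never drops to <=3
Tank 0 never reaches <=3 within 15 steps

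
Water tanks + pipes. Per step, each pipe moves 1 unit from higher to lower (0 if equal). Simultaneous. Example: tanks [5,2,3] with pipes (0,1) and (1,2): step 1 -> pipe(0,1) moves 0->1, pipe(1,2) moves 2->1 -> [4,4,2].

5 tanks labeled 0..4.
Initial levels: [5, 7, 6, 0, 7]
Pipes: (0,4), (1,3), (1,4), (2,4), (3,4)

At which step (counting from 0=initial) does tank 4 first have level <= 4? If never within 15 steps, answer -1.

Answer: 1

Derivation:
Step 1: flows [4->0,1->3,1=4,4->2,4->3] -> levels [6 6 7 2 4]
Tank 4 first reaches <=4 at step 1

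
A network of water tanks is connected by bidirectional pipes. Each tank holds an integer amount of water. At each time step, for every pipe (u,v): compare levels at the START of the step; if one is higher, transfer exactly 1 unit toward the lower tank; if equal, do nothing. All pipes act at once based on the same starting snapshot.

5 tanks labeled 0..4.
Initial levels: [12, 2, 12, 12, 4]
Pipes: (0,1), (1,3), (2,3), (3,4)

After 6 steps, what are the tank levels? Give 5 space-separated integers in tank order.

Step 1: flows [0->1,3->1,2=3,3->4] -> levels [11 4 12 10 5]
Step 2: flows [0->1,3->1,2->3,3->4] -> levels [10 6 11 9 6]
Step 3: flows [0->1,3->1,2->3,3->4] -> levels [9 8 10 8 7]
Step 4: flows [0->1,1=3,2->3,3->4] -> levels [8 9 9 8 8]
Step 5: flows [1->0,1->3,2->3,3=4] -> levels [9 7 8 10 8]
Step 6: flows [0->1,3->1,3->2,3->4] -> levels [8 9 9 7 9]

Answer: 8 9 9 7 9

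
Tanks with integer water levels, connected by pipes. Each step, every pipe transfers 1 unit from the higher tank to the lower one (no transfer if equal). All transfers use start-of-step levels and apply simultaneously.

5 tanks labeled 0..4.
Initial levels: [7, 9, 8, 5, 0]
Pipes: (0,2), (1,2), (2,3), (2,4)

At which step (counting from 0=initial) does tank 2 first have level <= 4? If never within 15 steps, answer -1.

Step 1: flows [2->0,1->2,2->3,2->4] -> levels [8 8 6 6 1]
Step 2: flows [0->2,1->2,2=3,2->4] -> levels [7 7 7 6 2]
Step 3: flows [0=2,1=2,2->3,2->4] -> levels [7 7 5 7 3]
Step 4: flows [0->2,1->2,3->2,2->4] -> levels [6 6 7 6 4]
Step 5: flows [2->0,2->1,2->3,2->4] -> levels [7 7 3 7 5]
Tank 2 first reaches <=4 at step 5

Answer: 5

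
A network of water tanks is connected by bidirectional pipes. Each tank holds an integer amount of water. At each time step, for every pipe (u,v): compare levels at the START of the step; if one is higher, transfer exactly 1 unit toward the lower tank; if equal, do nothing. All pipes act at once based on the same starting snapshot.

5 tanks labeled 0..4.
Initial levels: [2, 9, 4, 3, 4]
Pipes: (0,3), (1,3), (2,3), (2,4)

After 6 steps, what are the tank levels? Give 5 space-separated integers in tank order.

Answer: 5 6 5 3 3

Derivation:
Step 1: flows [3->0,1->3,2->3,2=4] -> levels [3 8 3 4 4]
Step 2: flows [3->0,1->3,3->2,4->2] -> levels [4 7 5 3 3]
Step 3: flows [0->3,1->3,2->3,2->4] -> levels [3 6 3 6 4]
Step 4: flows [3->0,1=3,3->2,4->2] -> levels [4 6 5 4 3]
Step 5: flows [0=3,1->3,2->3,2->4] -> levels [4 5 3 6 4]
Step 6: flows [3->0,3->1,3->2,4->2] -> levels [5 6 5 3 3]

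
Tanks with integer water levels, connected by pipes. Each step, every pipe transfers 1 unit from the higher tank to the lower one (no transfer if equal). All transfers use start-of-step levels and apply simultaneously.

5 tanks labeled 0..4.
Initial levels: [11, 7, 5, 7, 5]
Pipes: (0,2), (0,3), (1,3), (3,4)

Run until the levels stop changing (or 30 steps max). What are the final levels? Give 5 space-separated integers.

Answer: 7 7 7 7 7

Derivation:
Step 1: flows [0->2,0->3,1=3,3->4] -> levels [9 7 6 7 6]
Step 2: flows [0->2,0->3,1=3,3->4] -> levels [7 7 7 7 7]
Step 3: flows [0=2,0=3,1=3,3=4] -> levels [7 7 7 7 7]
  -> stable (no change)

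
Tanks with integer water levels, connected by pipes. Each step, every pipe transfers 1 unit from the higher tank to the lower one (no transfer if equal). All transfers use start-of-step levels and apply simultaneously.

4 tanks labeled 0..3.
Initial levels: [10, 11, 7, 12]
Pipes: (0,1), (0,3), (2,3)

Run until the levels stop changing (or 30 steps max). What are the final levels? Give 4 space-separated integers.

Answer: 9 11 9 11

Derivation:
Step 1: flows [1->0,3->0,3->2] -> levels [12 10 8 10]
Step 2: flows [0->1,0->3,3->2] -> levels [10 11 9 10]
Step 3: flows [1->0,0=3,3->2] -> levels [11 10 10 9]
Step 4: flows [0->1,0->3,2->3] -> levels [9 11 9 11]
Step 5: flows [1->0,3->0,3->2] -> levels [11 10 10 9]
  -> period-2 cycle: step 5 state = step 3 state; never stabilizes
  -> state at step 30: (30-3) mod 2 = 1, same as step 4 -> [9 11 9 11]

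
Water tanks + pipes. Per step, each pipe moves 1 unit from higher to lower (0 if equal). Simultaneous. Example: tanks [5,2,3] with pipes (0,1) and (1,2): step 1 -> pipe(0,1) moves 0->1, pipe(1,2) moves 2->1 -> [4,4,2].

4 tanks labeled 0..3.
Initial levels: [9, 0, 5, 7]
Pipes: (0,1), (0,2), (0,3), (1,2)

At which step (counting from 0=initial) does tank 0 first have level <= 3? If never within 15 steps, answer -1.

Answer: -1

Derivation:
Step 1: flows [0->1,0->2,0->3,2->1] -> levels [6 2 5 8]
Step 2: flows [0->1,0->2,3->0,2->1] -> levels [5 4 5 7]
Step 3: flows [0->1,0=2,3->0,2->1] -> levels [5 6 4 6]
Step 4: flows [1->0,0->2,3->0,1->2] -> levels [6 4 6 5]
Step 5: flows [0->1,0=2,0->3,2->1] -> levels [4 6 5 6]
Step 6: flows [1->0,2->0,3->0,1->2] -> levels [7 4 5 5]
Step 7: flows [0->1,0->2,0->3,2->1] -> levels [4 6 5 6]
  -> period-2 cycle (repeats step 5); tank 0 never drops to <=3
Tank 0 never reaches <=3 within 15 steps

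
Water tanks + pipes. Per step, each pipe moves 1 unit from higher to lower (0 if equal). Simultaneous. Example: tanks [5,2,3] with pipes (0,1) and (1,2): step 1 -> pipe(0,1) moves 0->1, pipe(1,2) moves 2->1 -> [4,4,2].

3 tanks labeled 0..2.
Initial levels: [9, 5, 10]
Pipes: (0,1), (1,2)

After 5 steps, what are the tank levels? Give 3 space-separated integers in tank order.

Step 1: flows [0->1,2->1] -> levels [8 7 9]
Step 2: flows [0->1,2->1] -> levels [7 9 8]
Step 3: flows [1->0,1->2] -> levels [8 7 9]
  -> period-2 cycle: step 3 state = step 1 state
  -> state at step 5: (5-1) mod 2 = 0, same as step 1 -> [8 7 9]

Answer: 8 7 9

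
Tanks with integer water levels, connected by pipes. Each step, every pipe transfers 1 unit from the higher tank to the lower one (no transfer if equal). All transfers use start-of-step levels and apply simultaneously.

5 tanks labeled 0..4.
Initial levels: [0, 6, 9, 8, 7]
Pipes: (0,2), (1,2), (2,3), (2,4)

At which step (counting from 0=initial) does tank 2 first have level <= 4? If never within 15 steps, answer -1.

Answer: 5

Derivation:
Step 1: flows [2->0,2->1,2->3,2->4] -> levels [1 7 5 9 8]
Step 2: flows [2->0,1->2,3->2,4->2] -> levels [2 6 7 8 7]
Step 3: flows [2->0,2->1,3->2,2=4] -> levels [3 7 6 7 7]
Step 4: flows [2->0,1->2,3->2,4->2] -> levels [4 6 8 6 6]
Step 5: flows [2->0,2->1,2->3,2->4] -> levels [5 7 4 7 7]
Tank 2 first reaches <=4 at step 5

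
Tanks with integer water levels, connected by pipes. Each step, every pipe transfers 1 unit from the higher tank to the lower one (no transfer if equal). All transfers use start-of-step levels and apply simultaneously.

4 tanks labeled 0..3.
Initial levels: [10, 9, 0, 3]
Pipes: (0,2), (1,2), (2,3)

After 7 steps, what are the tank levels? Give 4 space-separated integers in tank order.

Step 1: flows [0->2,1->2,3->2] -> levels [9 8 3 2]
Step 2: flows [0->2,1->2,2->3] -> levels [8 7 4 3]
Step 3: flows [0->2,1->2,2->3] -> levels [7 6 5 4]
Step 4: flows [0->2,1->2,2->3] -> levels [6 5 6 5]
Step 5: flows [0=2,2->1,2->3] -> levels [6 6 4 6]
Step 6: flows [0->2,1->2,3->2] -> levels [5 5 7 5]
Step 7: flows [2->0,2->1,2->3] -> levels [6 6 4 6]

Answer: 6 6 4 6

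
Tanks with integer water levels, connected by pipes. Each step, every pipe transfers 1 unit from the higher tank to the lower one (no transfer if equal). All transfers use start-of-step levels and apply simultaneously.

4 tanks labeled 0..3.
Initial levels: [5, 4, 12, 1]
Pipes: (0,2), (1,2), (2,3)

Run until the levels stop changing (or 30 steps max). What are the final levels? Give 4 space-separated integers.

Answer: 6 6 4 6

Derivation:
Step 1: flows [2->0,2->1,2->3] -> levels [6 5 9 2]
Step 2: flows [2->0,2->1,2->3] -> levels [7 6 6 3]
Step 3: flows [0->2,1=2,2->3] -> levels [6 6 6 4]
Step 4: flows [0=2,1=2,2->3] -> levels [6 6 5 5]
Step 5: flows [0->2,1->2,2=3] -> levels [5 5 7 5]
Step 6: flows [2->0,2->1,2->3] -> levels [6 6 4 6]
Step 7: flows [0->2,1->2,3->2] -> levels [5 5 7 5]
  -> period-2 cycle: step 7 state = step 5 state; never stabilizes
  -> state at step 30: (30-5) mod 2 = 1, same as step 6 -> [6 6 4 6]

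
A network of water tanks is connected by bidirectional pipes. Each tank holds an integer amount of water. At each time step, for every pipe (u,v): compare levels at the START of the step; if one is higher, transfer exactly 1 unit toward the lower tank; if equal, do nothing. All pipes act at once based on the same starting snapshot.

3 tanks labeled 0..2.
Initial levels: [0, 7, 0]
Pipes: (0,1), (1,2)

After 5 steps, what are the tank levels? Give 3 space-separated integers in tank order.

Step 1: flows [1->0,1->2] -> levels [1 5 1]
Step 2: flows [1->0,1->2] -> levels [2 3 2]
Step 3: flows [1->0,1->2] -> levels [3 1 3]
Step 4: flows [0->1,2->1] -> levels [2 3 2]
  -> period-2 cycle: step 4 state = step 2 state
  -> state at step 5: (5-2) mod 2 = 1, same as step 3 -> [3 1 3]

Answer: 3 1 3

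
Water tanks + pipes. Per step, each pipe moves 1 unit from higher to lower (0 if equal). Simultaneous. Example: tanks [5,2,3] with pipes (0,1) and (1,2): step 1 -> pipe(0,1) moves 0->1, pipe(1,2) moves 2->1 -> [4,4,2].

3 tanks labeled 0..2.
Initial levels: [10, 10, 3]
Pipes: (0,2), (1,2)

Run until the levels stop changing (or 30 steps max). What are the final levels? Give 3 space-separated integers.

Step 1: flows [0->2,1->2] -> levels [9 9 5]
Step 2: flows [0->2,1->2] -> levels [8 8 7]
Step 3: flows [0->2,1->2] -> levels [7 7 9]
Step 4: flows [2->0,2->1] -> levels [8 8 7]
  -> period-2 cycle: step 4 state = step 2 state; never stabilizes
  -> state at step 30: (30-2) mod 2 = 0, same as step 2 -> [8 8 7]

Answer: 8 8 7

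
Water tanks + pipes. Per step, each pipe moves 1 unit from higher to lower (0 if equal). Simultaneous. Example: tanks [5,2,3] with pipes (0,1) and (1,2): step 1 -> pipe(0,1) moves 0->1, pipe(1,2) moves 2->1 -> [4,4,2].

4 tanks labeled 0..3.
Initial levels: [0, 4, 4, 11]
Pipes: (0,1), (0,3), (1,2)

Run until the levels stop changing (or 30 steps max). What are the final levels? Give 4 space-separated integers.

Answer: 6 3 5 5

Derivation:
Step 1: flows [1->0,3->0,1=2] -> levels [2 3 4 10]
Step 2: flows [1->0,3->0,2->1] -> levels [4 3 3 9]
Step 3: flows [0->1,3->0,1=2] -> levels [4 4 3 8]
Step 4: flows [0=1,3->0,1->2] -> levels [5 3 4 7]
Step 5: flows [0->1,3->0,2->1] -> levels [5 5 3 6]
Step 6: flows [0=1,3->0,1->2] -> levels [6 4 4 5]
Step 7: flows [0->1,0->3,1=2] -> levels [4 5 4 6]
Step 8: flows [1->0,3->0,1->2] -> levels [6 3 5 5]
Step 9: flows [0->1,0->3,2->1] -> levels [4 5 4 6]
  -> period-2 cycle: step 9 state = step 7 state; never stabilizes
  -> state at step 30: (30-7) mod 2 = 1, same as step 8 -> [6 3 5 5]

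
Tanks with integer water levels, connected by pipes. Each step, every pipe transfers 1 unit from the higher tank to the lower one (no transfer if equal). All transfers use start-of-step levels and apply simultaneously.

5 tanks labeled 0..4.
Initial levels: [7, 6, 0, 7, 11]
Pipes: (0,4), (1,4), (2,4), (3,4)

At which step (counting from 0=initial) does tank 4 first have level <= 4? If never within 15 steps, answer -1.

Answer: 3

Derivation:
Step 1: flows [4->0,4->1,4->2,4->3] -> levels [8 7 1 8 7]
Step 2: flows [0->4,1=4,4->2,3->4] -> levels [7 7 2 7 8]
Step 3: flows [4->0,4->1,4->2,4->3] -> levels [8 8 3 8 4]
Tank 4 first reaches <=4 at step 3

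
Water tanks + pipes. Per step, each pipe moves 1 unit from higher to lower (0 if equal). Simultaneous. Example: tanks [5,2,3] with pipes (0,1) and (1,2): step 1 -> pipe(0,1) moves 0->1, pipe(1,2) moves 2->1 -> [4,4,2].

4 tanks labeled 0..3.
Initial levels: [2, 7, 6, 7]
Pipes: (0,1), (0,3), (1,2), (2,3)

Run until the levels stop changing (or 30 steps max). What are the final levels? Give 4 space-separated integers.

Answer: 6 5 6 5

Derivation:
Step 1: flows [1->0,3->0,1->2,3->2] -> levels [4 5 8 5]
Step 2: flows [1->0,3->0,2->1,2->3] -> levels [6 5 6 5]
Step 3: flows [0->1,0->3,2->1,2->3] -> levels [4 7 4 7]
Step 4: flows [1->0,3->0,1->2,3->2] -> levels [6 5 6 5]
  -> period-2 cycle: step 4 state = step 2 state; never stabilizes
  -> state at step 30: (30-2) mod 2 = 0, same as step 2 -> [6 5 6 5]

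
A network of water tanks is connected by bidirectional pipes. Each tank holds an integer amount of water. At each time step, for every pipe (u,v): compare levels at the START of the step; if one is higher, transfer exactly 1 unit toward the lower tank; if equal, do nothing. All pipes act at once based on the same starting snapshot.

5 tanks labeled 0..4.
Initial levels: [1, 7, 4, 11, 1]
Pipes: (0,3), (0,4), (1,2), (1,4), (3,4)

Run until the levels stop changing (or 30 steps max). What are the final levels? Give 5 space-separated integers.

Answer: 4 4 5 4 7

Derivation:
Step 1: flows [3->0,0=4,1->2,1->4,3->4] -> levels [2 5 5 9 3]
Step 2: flows [3->0,4->0,1=2,1->4,3->4] -> levels [4 4 5 7 4]
Step 3: flows [3->0,0=4,2->1,1=4,3->4] -> levels [5 5 4 5 5]
Step 4: flows [0=3,0=4,1->2,1=4,3=4] -> levels [5 4 5 5 5]
Step 5: flows [0=3,0=4,2->1,4->1,3=4] -> levels [5 6 4 5 4]
Step 6: flows [0=3,0->4,1->2,1->4,3->4] -> levels [4 4 5 4 7]
Step 7: flows [0=3,4->0,2->1,4->1,4->3] -> levels [5 6 4 5 4]
  -> period-2 cycle: step 7 state = step 5 state; never stabilizes
  -> state at step 30: (30-5) mod 2 = 1, same as step 6 -> [4 4 5 4 7]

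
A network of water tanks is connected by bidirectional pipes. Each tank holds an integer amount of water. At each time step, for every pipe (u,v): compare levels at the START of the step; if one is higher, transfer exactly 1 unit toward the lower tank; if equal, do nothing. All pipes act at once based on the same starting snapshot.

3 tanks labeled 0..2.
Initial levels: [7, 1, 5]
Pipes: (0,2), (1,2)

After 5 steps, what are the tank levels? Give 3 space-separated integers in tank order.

Step 1: flows [0->2,2->1] -> levels [6 2 5]
Step 2: flows [0->2,2->1] -> levels [5 3 5]
Step 3: flows [0=2,2->1] -> levels [5 4 4]
Step 4: flows [0->2,1=2] -> levels [4 4 5]
Step 5: flows [2->0,2->1] -> levels [5 5 3]

Answer: 5 5 3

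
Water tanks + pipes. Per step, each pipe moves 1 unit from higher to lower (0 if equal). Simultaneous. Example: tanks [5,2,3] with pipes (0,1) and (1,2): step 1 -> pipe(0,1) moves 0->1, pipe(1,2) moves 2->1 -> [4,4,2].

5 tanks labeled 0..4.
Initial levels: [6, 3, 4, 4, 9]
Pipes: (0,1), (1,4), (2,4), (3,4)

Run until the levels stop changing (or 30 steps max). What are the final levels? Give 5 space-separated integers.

Answer: 5 6 6 6 3

Derivation:
Step 1: flows [0->1,4->1,4->2,4->3] -> levels [5 5 5 5 6]
Step 2: flows [0=1,4->1,4->2,4->3] -> levels [5 6 6 6 3]
Step 3: flows [1->0,1->4,2->4,3->4] -> levels [6 4 5 5 6]
Step 4: flows [0->1,4->1,4->2,4->3] -> levels [5 6 6 6 3]
  -> period-2 cycle: step 4 state = step 2 state; never stabilizes
  -> state at step 30: (30-2) mod 2 = 0, same as step 2 -> [5 6 6 6 3]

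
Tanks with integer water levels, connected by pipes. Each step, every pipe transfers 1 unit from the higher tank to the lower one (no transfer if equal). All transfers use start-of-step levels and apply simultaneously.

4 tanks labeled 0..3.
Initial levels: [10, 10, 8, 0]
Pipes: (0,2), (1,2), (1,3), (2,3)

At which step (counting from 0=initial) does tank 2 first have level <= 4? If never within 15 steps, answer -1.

Step 1: flows [0->2,1->2,1->3,2->3] -> levels [9 8 9 2]
Step 2: flows [0=2,2->1,1->3,2->3] -> levels [9 8 7 4]
Step 3: flows [0->2,1->2,1->3,2->3] -> levels [8 6 8 6]
Step 4: flows [0=2,2->1,1=3,2->3] -> levels [8 7 6 7]
Step 5: flows [0->2,1->2,1=3,3->2] -> levels [7 6 9 6]
Step 6: flows [2->0,2->1,1=3,2->3] -> levels [8 7 6 7]
  -> period-2 cycle (repeats step 4); tank 2 never drops to <=4
Tank 2 never reaches <=4 within 15 steps

Answer: -1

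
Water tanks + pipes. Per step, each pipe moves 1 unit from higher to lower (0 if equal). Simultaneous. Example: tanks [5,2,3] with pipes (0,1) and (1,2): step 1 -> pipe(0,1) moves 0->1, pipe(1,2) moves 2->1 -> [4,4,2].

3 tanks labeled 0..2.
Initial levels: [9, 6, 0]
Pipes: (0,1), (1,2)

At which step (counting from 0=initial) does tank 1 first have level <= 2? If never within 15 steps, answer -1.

Step 1: flows [0->1,1->2] -> levels [8 6 1]
Step 2: flows [0->1,1->2] -> levels [7 6 2]
Step 3: flows [0->1,1->2] -> levels [6 6 3]
Step 4: flows [0=1,1->2] -> levels [6 5 4]
Step 5: flows [0->1,1->2] -> levels [5 5 5]
Step 6: flows [0=1,1=2] -> levels [5 5 5]
  -> stable; tank 1 stays at 5 > 2
Tank 1 never reaches <=2 within 15 steps

Answer: -1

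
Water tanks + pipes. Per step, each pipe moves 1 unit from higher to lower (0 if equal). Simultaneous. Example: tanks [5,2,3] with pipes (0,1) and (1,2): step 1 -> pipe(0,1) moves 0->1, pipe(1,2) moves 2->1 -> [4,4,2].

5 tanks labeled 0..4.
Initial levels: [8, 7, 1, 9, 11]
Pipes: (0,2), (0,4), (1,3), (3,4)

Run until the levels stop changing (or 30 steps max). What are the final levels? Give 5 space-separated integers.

Answer: 5 9 7 7 8

Derivation:
Step 1: flows [0->2,4->0,3->1,4->3] -> levels [8 8 2 9 9]
Step 2: flows [0->2,4->0,3->1,3=4] -> levels [8 9 3 8 8]
Step 3: flows [0->2,0=4,1->3,3=4] -> levels [7 8 4 9 8]
Step 4: flows [0->2,4->0,3->1,3->4] -> levels [7 9 5 7 8]
Step 5: flows [0->2,4->0,1->3,4->3] -> levels [7 8 6 9 6]
Step 6: flows [0->2,0->4,3->1,3->4] -> levels [5 9 7 7 8]
Step 7: flows [2->0,4->0,1->3,4->3] -> levels [7 8 6 9 6]
  -> period-2 cycle: step 7 state = step 5 state; never stabilizes
  -> state at step 30: (30-5) mod 2 = 1, same as step 6 -> [5 9 7 7 8]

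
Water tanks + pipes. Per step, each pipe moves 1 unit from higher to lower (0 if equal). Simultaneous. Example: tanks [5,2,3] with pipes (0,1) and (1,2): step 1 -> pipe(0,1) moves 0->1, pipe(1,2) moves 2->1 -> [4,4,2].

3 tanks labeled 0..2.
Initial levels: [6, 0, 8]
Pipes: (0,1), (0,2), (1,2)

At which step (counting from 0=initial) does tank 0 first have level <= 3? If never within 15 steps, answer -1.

Step 1: flows [0->1,2->0,2->1] -> levels [6 2 6]
Step 2: flows [0->1,0=2,2->1] -> levels [5 4 5]
Step 3: flows [0->1,0=2,2->1] -> levels [4 6 4]
Step 4: flows [1->0,0=2,1->2] -> levels [5 4 5]
  -> period-2 cycle (repeats step 2); tank 0 never drops to <=3
Tank 0 never reaches <=3 within 15 steps

Answer: -1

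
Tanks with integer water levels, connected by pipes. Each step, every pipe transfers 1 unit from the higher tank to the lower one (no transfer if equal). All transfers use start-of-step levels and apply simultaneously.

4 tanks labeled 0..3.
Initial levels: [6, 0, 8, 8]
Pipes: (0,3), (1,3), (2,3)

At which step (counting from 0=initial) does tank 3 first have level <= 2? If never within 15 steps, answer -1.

Answer: -1

Derivation:
Step 1: flows [3->0,3->1,2=3] -> levels [7 1 8 6]
Step 2: flows [0->3,3->1,2->3] -> levels [6 2 7 7]
Step 3: flows [3->0,3->1,2=3] -> levels [7 3 7 5]
Step 4: flows [0->3,3->1,2->3] -> levels [6 4 6 6]
Step 5: flows [0=3,3->1,2=3] -> levels [6 5 6 5]
Step 6: flows [0->3,1=3,2->3] -> levels [5 5 5 7]
Step 7: flows [3->0,3->1,3->2] -> levels [6 6 6 4]
Step 8: flows [0->3,1->3,2->3] -> levels [5 5 5 7]
  -> period-2 cycle (repeats step 6); tank 3 never drops to <=2
Tank 3 never reaches <=2 within 15 steps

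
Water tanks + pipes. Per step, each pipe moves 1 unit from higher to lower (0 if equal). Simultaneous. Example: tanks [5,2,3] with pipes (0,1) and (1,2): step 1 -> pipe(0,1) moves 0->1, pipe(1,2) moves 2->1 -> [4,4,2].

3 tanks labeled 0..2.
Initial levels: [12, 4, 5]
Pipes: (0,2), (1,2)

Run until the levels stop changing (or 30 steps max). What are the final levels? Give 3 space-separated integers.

Answer: 7 7 7

Derivation:
Step 1: flows [0->2,2->1] -> levels [11 5 5]
Step 2: flows [0->2,1=2] -> levels [10 5 6]
Step 3: flows [0->2,2->1] -> levels [9 6 6]
Step 4: flows [0->2,1=2] -> levels [8 6 7]
Step 5: flows [0->2,2->1] -> levels [7 7 7]
Step 6: flows [0=2,1=2] -> levels [7 7 7]
  -> stable (no change)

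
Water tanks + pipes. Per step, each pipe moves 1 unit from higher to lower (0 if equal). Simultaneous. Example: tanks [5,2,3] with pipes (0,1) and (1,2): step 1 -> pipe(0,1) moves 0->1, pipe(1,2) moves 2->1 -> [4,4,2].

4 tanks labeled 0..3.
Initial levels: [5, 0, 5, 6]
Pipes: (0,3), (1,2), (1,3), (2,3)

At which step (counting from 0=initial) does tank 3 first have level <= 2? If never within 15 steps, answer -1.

Step 1: flows [3->0,2->1,3->1,3->2] -> levels [6 2 5 3]
Step 2: flows [0->3,2->1,3->1,2->3] -> levels [5 4 3 4]
Step 3: flows [0->3,1->2,1=3,3->2] -> levels [4 3 5 4]
Step 4: flows [0=3,2->1,3->1,2->3] -> levels [4 5 3 4]
Step 5: flows [0=3,1->2,1->3,3->2] -> levels [4 3 5 4]
  -> period-2 cycle (repeats step 3); tank 3 never drops to <=2
Tank 3 never reaches <=2 within 15 steps

Answer: -1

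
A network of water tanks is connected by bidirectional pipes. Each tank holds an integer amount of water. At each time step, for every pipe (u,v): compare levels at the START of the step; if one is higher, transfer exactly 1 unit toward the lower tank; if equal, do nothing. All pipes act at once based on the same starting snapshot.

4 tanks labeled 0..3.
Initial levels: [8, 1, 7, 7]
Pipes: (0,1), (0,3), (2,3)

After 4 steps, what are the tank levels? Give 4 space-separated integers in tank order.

Step 1: flows [0->1,0->3,2=3] -> levels [6 2 7 8]
Step 2: flows [0->1,3->0,3->2] -> levels [6 3 8 6]
Step 3: flows [0->1,0=3,2->3] -> levels [5 4 7 7]
Step 4: flows [0->1,3->0,2=3] -> levels [5 5 7 6]

Answer: 5 5 7 6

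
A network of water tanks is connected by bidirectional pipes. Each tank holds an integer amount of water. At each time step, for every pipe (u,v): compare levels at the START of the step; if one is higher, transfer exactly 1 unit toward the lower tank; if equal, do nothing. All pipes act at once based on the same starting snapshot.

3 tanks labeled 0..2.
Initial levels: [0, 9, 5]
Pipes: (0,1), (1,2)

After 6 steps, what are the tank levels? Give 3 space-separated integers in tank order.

Step 1: flows [1->0,1->2] -> levels [1 7 6]
Step 2: flows [1->0,1->2] -> levels [2 5 7]
Step 3: flows [1->0,2->1] -> levels [3 5 6]
Step 4: flows [1->0,2->1] -> levels [4 5 5]
Step 5: flows [1->0,1=2] -> levels [5 4 5]
Step 6: flows [0->1,2->1] -> levels [4 6 4]

Answer: 4 6 4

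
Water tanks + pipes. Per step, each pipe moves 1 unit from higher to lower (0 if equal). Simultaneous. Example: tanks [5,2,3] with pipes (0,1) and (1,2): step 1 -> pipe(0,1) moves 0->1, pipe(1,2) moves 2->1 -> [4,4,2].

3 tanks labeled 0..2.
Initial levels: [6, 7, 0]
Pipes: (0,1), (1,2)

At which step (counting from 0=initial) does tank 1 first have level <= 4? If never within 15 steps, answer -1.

Step 1: flows [1->0,1->2] -> levels [7 5 1]
Step 2: flows [0->1,1->2] -> levels [6 5 2]
Step 3: flows [0->1,1->2] -> levels [5 5 3]
Step 4: flows [0=1,1->2] -> levels [5 4 4]
Tank 1 first reaches <=4 at step 4

Answer: 4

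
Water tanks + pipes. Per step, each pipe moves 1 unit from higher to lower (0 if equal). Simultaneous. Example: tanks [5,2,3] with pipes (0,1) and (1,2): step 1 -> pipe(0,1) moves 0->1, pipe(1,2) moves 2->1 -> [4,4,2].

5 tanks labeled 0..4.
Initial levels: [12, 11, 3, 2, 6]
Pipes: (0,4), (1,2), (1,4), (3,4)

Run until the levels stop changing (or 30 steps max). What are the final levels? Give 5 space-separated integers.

Answer: 6 6 7 6 9

Derivation:
Step 1: flows [0->4,1->2,1->4,4->3] -> levels [11 9 4 3 7]
Step 2: flows [0->4,1->2,1->4,4->3] -> levels [10 7 5 4 8]
Step 3: flows [0->4,1->2,4->1,4->3] -> levels [9 7 6 5 7]
Step 4: flows [0->4,1->2,1=4,4->3] -> levels [8 6 7 6 7]
Step 5: flows [0->4,2->1,4->1,4->3] -> levels [7 8 6 7 6]
Step 6: flows [0->4,1->2,1->4,3->4] -> levels [6 6 7 6 9]
Step 7: flows [4->0,2->1,4->1,4->3] -> levels [7 8 6 7 6]
  -> period-2 cycle: step 7 state = step 5 state; never stabilizes
  -> state at step 30: (30-5) mod 2 = 1, same as step 6 -> [6 6 7 6 9]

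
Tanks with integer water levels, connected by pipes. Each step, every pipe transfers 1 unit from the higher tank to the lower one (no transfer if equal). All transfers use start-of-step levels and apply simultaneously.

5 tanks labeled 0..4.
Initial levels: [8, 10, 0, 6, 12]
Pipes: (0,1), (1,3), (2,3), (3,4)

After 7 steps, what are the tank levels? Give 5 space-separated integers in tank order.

Step 1: flows [1->0,1->3,3->2,4->3] -> levels [9 8 1 7 11]
Step 2: flows [0->1,1->3,3->2,4->3] -> levels [8 8 2 8 10]
Step 3: flows [0=1,1=3,3->2,4->3] -> levels [8 8 3 8 9]
Step 4: flows [0=1,1=3,3->2,4->3] -> levels [8 8 4 8 8]
Step 5: flows [0=1,1=3,3->2,3=4] -> levels [8 8 5 7 8]
Step 6: flows [0=1,1->3,3->2,4->3] -> levels [8 7 6 8 7]
Step 7: flows [0->1,3->1,3->2,3->4] -> levels [7 9 7 5 8]

Answer: 7 9 7 5 8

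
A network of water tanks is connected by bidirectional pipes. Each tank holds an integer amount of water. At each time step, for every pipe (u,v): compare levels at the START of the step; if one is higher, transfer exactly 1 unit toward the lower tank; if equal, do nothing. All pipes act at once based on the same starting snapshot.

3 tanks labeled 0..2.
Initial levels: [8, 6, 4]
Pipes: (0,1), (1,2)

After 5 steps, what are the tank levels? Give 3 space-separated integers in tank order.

Answer: 6 6 6

Derivation:
Step 1: flows [0->1,1->2] -> levels [7 6 5]
Step 2: flows [0->1,1->2] -> levels [6 6 6]
Step 3: flows [0=1,1=2] -> levels [6 6 6]
  -> stable; steps 4..5 unchanged -> [6 6 6]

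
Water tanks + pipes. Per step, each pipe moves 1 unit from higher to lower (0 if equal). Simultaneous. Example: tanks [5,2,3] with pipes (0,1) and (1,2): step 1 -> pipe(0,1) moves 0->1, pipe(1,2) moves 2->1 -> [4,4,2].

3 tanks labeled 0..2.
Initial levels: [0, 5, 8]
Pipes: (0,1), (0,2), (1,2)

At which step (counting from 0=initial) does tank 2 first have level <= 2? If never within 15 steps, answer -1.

Step 1: flows [1->0,2->0,2->1] -> levels [2 5 6]
Step 2: flows [1->0,2->0,2->1] -> levels [4 5 4]
Step 3: flows [1->0,0=2,1->2] -> levels [5 3 5]
Step 4: flows [0->1,0=2,2->1] -> levels [4 5 4]
  -> period-2 cycle (repeats step 2); tank 2 never drops to <=2
Tank 2 never reaches <=2 within 15 steps

Answer: -1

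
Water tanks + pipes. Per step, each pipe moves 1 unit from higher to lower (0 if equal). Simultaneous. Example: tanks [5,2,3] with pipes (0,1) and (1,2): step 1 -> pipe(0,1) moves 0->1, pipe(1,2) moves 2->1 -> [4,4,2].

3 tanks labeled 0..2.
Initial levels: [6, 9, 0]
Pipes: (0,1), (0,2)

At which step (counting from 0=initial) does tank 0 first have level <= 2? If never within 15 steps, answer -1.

Answer: -1

Derivation:
Step 1: flows [1->0,0->2] -> levels [6 8 1]
Step 2: flows [1->0,0->2] -> levels [6 7 2]
Step 3: flows [1->0,0->2] -> levels [6 6 3]
Step 4: flows [0=1,0->2] -> levels [5 6 4]
Step 5: flows [1->0,0->2] -> levels [5 5 5]
Step 6: flows [0=1,0=2] -> levels [5 5 5]
  -> stable; tank 0 stays at 5 > 2
Tank 0 never reaches <=2 within 15 steps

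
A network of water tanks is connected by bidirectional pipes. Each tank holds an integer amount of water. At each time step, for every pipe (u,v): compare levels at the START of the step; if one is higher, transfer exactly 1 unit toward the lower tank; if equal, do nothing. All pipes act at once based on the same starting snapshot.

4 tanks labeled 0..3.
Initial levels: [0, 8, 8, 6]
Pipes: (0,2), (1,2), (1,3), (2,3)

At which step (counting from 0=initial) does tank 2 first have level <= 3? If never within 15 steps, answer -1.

Answer: -1

Derivation:
Step 1: flows [2->0,1=2,1->3,2->3] -> levels [1 7 6 8]
Step 2: flows [2->0,1->2,3->1,3->2] -> levels [2 7 7 6]
Step 3: flows [2->0,1=2,1->3,2->3] -> levels [3 6 5 8]
Step 4: flows [2->0,1->2,3->1,3->2] -> levels [4 6 6 6]
Step 5: flows [2->0,1=2,1=3,2=3] -> levels [5 6 5 6]
Step 6: flows [0=2,1->2,1=3,3->2] -> levels [5 5 7 5]
Step 7: flows [2->0,2->1,1=3,2->3] -> levels [6 6 4 6]
Step 8: flows [0->2,1->2,1=3,3->2] -> levels [5 5 7 5]
  -> period-2 cycle (repeats step 6); tank 2 never drops to <=3
Tank 2 never reaches <=3 within 15 steps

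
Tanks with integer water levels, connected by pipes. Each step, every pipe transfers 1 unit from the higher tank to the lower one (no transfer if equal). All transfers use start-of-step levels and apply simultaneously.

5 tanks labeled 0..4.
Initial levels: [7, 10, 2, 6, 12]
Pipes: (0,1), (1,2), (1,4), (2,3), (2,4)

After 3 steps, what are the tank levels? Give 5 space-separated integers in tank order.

Step 1: flows [1->0,1->2,4->1,3->2,4->2] -> levels [8 9 5 5 10]
Step 2: flows [1->0,1->2,4->1,2=3,4->2] -> levels [9 8 7 5 8]
Step 3: flows [0->1,1->2,1=4,2->3,4->2] -> levels [8 8 8 6 7]

Answer: 8 8 8 6 7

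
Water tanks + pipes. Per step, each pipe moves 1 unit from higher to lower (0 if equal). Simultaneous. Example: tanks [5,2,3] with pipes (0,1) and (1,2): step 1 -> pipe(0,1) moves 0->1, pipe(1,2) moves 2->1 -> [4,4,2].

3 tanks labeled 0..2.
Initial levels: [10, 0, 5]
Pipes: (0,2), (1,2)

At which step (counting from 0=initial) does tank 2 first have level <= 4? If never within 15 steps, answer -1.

Answer: -1

Derivation:
Step 1: flows [0->2,2->1] -> levels [9 1 5]
Step 2: flows [0->2,2->1] -> levels [8 2 5]
Step 3: flows [0->2,2->1] -> levels [7 3 5]
Step 4: flows [0->2,2->1] -> levels [6 4 5]
Step 5: flows [0->2,2->1] -> levels [5 5 5]
Step 6: flows [0=2,1=2] -> levels [5 5 5]
  -> stable; tank 2 stays at 5 > 4
Tank 2 never reaches <=4 within 15 steps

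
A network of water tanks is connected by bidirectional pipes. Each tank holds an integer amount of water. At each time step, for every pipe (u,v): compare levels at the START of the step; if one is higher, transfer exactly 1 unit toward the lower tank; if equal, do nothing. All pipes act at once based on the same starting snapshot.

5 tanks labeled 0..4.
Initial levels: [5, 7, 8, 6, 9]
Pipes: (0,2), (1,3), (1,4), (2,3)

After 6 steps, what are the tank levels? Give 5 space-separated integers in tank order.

Answer: 6 9 7 6 7

Derivation:
Step 1: flows [2->0,1->3,4->1,2->3] -> levels [6 7 6 8 8]
Step 2: flows [0=2,3->1,4->1,3->2] -> levels [6 9 7 6 7]
Step 3: flows [2->0,1->3,1->4,2->3] -> levels [7 7 5 8 8]
Step 4: flows [0->2,3->1,4->1,3->2] -> levels [6 9 7 6 7]
  -> period-2 cycle: step 4 state = step 2 state
  -> state at step 6: (6-2) mod 2 = 0, same as step 2 -> [6 9 7 6 7]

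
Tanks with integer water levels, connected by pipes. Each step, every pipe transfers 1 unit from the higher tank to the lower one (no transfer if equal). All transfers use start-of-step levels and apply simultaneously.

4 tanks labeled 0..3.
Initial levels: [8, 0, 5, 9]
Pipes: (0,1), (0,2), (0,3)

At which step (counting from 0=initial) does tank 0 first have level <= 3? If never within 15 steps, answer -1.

Step 1: flows [0->1,0->2,3->0] -> levels [7 1 6 8]
Step 2: flows [0->1,0->2,3->0] -> levels [6 2 7 7]
Step 3: flows [0->1,2->0,3->0] -> levels [7 3 6 6]
Step 4: flows [0->1,0->2,0->3] -> levels [4 4 7 7]
Step 5: flows [0=1,2->0,3->0] -> levels [6 4 6 6]
Step 6: flows [0->1,0=2,0=3] -> levels [5 5 6 6]
Step 7: flows [0=1,2->0,3->0] -> levels [7 5 5 5]
Step 8: flows [0->1,0->2,0->3] -> levels [4 6 6 6]
Step 9: flows [1->0,2->0,3->0] -> levels [7 5 5 5]
  -> period-2 cycle (repeats step 7); tank 0 never drops to <=3
Tank 0 never reaches <=3 within 15 steps

Answer: -1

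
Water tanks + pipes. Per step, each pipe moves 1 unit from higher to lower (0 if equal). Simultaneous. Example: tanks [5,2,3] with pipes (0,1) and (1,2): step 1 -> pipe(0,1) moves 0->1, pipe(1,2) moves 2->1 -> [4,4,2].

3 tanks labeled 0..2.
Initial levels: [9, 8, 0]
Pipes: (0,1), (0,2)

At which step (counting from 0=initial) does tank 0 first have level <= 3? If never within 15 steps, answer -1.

Step 1: flows [0->1,0->2] -> levels [7 9 1]
Step 2: flows [1->0,0->2] -> levels [7 8 2]
Step 3: flows [1->0,0->2] -> levels [7 7 3]
Step 4: flows [0=1,0->2] -> levels [6 7 4]
Step 5: flows [1->0,0->2] -> levels [6 6 5]
Step 6: flows [0=1,0->2] -> levels [5 6 6]
Step 7: flows [1->0,2->0] -> levels [7 5 5]
Step 8: flows [0->1,0->2] -> levels [5 6 6]
  -> period-2 cycle (repeats step 6); tank 0 never drops to <=3
Tank 0 never reaches <=3 within 15 steps

Answer: -1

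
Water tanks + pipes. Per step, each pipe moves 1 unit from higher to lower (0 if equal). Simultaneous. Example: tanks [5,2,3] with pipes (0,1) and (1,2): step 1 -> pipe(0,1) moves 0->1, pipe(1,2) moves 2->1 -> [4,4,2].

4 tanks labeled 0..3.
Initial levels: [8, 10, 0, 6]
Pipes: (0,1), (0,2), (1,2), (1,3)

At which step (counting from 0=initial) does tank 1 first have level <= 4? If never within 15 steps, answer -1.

Answer: -1

Derivation:
Step 1: flows [1->0,0->2,1->2,1->3] -> levels [8 7 2 7]
Step 2: flows [0->1,0->2,1->2,1=3] -> levels [6 7 4 7]
Step 3: flows [1->0,0->2,1->2,1=3] -> levels [6 5 6 7]
Step 4: flows [0->1,0=2,2->1,3->1] -> levels [5 8 5 6]
Step 5: flows [1->0,0=2,1->2,1->3] -> levels [6 5 6 7]
  -> period-2 cycle (repeats step 3); tank 1 never drops to <=4
Tank 1 never reaches <=4 within 15 steps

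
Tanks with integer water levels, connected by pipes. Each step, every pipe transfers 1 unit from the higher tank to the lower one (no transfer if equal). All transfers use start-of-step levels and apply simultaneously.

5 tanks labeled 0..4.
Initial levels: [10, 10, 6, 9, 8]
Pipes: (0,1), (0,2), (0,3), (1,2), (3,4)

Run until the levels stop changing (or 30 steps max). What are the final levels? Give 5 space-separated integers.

Step 1: flows [0=1,0->2,0->3,1->2,3->4] -> levels [8 9 8 9 9]
Step 2: flows [1->0,0=2,3->0,1->2,3=4] -> levels [10 7 9 8 9]
Step 3: flows [0->1,0->2,0->3,2->1,4->3] -> levels [7 9 9 10 8]
Step 4: flows [1->0,2->0,3->0,1=2,3->4] -> levels [10 8 8 8 9]
Step 5: flows [0->1,0->2,0->3,1=2,4->3] -> levels [7 9 9 10 8]
  -> period-2 cycle: step 5 state = step 3 state; never stabilizes
  -> state at step 30: (30-3) mod 2 = 1, same as step 4 -> [10 8 8 8 9]

Answer: 10 8 8 8 9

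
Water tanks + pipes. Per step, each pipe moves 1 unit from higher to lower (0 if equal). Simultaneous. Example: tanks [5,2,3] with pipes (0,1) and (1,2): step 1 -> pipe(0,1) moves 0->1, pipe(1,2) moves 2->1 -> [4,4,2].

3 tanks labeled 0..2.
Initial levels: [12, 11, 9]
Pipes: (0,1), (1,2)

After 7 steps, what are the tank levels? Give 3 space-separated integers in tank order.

Answer: 10 12 10

Derivation:
Step 1: flows [0->1,1->2] -> levels [11 11 10]
Step 2: flows [0=1,1->2] -> levels [11 10 11]
Step 3: flows [0->1,2->1] -> levels [10 12 10]
Step 4: flows [1->0,1->2] -> levels [11 10 11]
  -> period-2 cycle: step 4 state = step 2 state
  -> state at step 7: (7-2) mod 2 = 1, same as step 3 -> [10 12 10]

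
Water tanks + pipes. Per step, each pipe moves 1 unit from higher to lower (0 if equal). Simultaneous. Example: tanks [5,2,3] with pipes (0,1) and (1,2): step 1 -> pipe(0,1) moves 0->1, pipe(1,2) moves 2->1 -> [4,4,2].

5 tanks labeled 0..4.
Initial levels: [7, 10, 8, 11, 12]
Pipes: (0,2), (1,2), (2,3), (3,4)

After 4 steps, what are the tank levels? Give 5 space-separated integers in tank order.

Answer: 10 10 8 10 10

Derivation:
Step 1: flows [2->0,1->2,3->2,4->3] -> levels [8 9 9 11 11]
Step 2: flows [2->0,1=2,3->2,3=4] -> levels [9 9 9 10 11]
Step 3: flows [0=2,1=2,3->2,4->3] -> levels [9 9 10 10 10]
Step 4: flows [2->0,2->1,2=3,3=4] -> levels [10 10 8 10 10]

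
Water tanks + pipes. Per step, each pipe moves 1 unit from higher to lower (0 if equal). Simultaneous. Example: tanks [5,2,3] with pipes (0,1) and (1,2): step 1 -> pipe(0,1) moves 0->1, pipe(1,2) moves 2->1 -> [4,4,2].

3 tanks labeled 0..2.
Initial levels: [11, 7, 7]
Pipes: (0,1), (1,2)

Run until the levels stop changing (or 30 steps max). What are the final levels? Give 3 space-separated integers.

Step 1: flows [0->1,1=2] -> levels [10 8 7]
Step 2: flows [0->1,1->2] -> levels [9 8 8]
Step 3: flows [0->1,1=2] -> levels [8 9 8]
Step 4: flows [1->0,1->2] -> levels [9 7 9]
Step 5: flows [0->1,2->1] -> levels [8 9 8]
  -> period-2 cycle: step 5 state = step 3 state; never stabilizes
  -> state at step 30: (30-3) mod 2 = 1, same as step 4 -> [9 7 9]

Answer: 9 7 9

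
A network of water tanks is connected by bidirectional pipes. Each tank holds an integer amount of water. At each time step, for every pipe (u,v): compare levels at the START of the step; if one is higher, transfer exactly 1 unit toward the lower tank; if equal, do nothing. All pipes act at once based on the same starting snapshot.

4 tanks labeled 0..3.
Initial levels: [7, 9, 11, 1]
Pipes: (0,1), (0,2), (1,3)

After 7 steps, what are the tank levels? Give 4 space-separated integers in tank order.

Step 1: flows [1->0,2->0,1->3] -> levels [9 7 10 2]
Step 2: flows [0->1,2->0,1->3] -> levels [9 7 9 3]
Step 3: flows [0->1,0=2,1->3] -> levels [8 7 9 4]
Step 4: flows [0->1,2->0,1->3] -> levels [8 7 8 5]
Step 5: flows [0->1,0=2,1->3] -> levels [7 7 8 6]
Step 6: flows [0=1,2->0,1->3] -> levels [8 6 7 7]
Step 7: flows [0->1,0->2,3->1] -> levels [6 8 8 6]

Answer: 6 8 8 6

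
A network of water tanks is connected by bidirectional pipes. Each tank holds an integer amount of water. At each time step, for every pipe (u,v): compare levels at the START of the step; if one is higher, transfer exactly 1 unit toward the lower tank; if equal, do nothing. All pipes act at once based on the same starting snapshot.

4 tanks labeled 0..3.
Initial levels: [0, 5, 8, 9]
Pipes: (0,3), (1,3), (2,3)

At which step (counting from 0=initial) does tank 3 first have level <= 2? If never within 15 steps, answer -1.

Answer: -1

Derivation:
Step 1: flows [3->0,3->1,3->2] -> levels [1 6 9 6]
Step 2: flows [3->0,1=3,2->3] -> levels [2 6 8 6]
Step 3: flows [3->0,1=3,2->3] -> levels [3 6 7 6]
Step 4: flows [3->0,1=3,2->3] -> levels [4 6 6 6]
Step 5: flows [3->0,1=3,2=3] -> levels [5 6 6 5]
Step 6: flows [0=3,1->3,2->3] -> levels [5 5 5 7]
Step 7: flows [3->0,3->1,3->2] -> levels [6 6 6 4]
Step 8: flows [0->3,1->3,2->3] -> levels [5 5 5 7]
  -> period-2 cycle (repeats step 6); tank 3 never drops to <=2
Tank 3 never reaches <=2 within 15 steps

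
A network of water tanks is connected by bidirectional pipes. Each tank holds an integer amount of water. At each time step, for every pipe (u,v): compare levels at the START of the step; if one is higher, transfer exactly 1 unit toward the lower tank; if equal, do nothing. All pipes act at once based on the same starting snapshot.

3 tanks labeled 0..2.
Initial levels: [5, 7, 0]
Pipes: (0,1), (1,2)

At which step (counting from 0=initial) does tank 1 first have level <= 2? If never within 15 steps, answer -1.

Answer: -1

Derivation:
Step 1: flows [1->0,1->2] -> levels [6 5 1]
Step 2: flows [0->1,1->2] -> levels [5 5 2]
Step 3: flows [0=1,1->2] -> levels [5 4 3]
Step 4: flows [0->1,1->2] -> levels [4 4 4]
Step 5: flows [0=1,1=2] -> levels [4 4 4]
  -> stable; tank 1 stays at 4 > 2
Tank 1 never reaches <=2 within 15 steps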